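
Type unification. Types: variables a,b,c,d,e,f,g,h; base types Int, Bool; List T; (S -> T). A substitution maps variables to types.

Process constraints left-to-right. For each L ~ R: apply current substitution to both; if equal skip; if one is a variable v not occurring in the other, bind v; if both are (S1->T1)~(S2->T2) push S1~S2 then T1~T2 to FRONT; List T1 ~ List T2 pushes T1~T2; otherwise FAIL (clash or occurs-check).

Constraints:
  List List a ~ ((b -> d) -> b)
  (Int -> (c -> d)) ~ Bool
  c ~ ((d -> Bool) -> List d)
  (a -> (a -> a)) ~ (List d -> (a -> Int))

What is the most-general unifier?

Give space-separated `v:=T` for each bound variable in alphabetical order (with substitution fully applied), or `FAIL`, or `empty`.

Answer: FAIL

Derivation:
step 1: unify List List a ~ ((b -> d) -> b)  [subst: {-} | 3 pending]
  clash: List List a vs ((b -> d) -> b)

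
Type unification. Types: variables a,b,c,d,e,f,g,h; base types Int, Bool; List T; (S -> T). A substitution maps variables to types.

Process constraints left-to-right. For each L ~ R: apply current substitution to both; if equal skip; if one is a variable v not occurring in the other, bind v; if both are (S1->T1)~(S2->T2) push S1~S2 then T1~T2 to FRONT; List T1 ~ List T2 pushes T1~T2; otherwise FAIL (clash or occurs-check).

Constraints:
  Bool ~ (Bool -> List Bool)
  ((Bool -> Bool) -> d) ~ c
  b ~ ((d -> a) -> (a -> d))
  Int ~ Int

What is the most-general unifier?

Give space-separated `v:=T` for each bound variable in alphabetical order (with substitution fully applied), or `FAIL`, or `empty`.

Answer: FAIL

Derivation:
step 1: unify Bool ~ (Bool -> List Bool)  [subst: {-} | 3 pending]
  clash: Bool vs (Bool -> List Bool)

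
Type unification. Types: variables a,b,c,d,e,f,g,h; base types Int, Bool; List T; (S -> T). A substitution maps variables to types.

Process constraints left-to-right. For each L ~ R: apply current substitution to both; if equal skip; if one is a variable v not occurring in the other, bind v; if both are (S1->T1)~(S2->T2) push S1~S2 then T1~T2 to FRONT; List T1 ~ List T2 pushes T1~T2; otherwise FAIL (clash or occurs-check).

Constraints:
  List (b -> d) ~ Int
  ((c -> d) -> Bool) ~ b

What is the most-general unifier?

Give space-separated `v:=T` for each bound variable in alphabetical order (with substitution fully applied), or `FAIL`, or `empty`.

step 1: unify List (b -> d) ~ Int  [subst: {-} | 1 pending]
  clash: List (b -> d) vs Int

Answer: FAIL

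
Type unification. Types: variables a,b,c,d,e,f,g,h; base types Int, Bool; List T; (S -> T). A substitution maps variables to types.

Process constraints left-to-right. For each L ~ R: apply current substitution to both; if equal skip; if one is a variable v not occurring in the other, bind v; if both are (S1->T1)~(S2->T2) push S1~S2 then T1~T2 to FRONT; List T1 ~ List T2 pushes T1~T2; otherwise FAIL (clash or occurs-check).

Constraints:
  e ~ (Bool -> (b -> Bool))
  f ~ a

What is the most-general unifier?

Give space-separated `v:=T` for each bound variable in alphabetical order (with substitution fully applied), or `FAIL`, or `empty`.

Answer: e:=(Bool -> (b -> Bool)) f:=a

Derivation:
step 1: unify e ~ (Bool -> (b -> Bool))  [subst: {-} | 1 pending]
  bind e := (Bool -> (b -> Bool))
step 2: unify f ~ a  [subst: {e:=(Bool -> (b -> Bool))} | 0 pending]
  bind f := a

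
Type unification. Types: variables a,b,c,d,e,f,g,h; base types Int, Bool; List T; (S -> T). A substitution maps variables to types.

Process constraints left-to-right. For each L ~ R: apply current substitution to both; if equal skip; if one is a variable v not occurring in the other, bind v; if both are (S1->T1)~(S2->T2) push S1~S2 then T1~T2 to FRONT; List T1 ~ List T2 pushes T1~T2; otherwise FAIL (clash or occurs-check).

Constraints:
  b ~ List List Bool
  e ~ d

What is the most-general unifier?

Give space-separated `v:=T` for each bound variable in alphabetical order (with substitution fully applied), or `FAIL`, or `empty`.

Answer: b:=List List Bool e:=d

Derivation:
step 1: unify b ~ List List Bool  [subst: {-} | 1 pending]
  bind b := List List Bool
step 2: unify e ~ d  [subst: {b:=List List Bool} | 0 pending]
  bind e := d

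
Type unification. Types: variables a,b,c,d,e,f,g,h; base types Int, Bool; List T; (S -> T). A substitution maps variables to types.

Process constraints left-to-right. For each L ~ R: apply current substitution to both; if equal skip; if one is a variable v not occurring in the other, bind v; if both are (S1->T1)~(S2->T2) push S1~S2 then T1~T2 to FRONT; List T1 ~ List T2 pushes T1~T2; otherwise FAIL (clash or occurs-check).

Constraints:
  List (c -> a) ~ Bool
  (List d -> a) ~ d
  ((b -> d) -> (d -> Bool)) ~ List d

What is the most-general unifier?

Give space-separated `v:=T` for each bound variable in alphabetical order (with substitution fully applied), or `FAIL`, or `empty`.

Answer: FAIL

Derivation:
step 1: unify List (c -> a) ~ Bool  [subst: {-} | 2 pending]
  clash: List (c -> a) vs Bool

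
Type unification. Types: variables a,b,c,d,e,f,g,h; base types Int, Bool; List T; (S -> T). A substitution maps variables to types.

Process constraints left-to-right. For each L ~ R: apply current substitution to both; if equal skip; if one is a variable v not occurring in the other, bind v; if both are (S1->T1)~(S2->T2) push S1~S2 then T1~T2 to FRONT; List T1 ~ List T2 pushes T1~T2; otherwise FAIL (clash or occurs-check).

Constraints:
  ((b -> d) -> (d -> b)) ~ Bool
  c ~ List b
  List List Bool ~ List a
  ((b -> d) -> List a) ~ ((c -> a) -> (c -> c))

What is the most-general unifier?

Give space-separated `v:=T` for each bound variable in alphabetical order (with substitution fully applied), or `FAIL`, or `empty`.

Answer: FAIL

Derivation:
step 1: unify ((b -> d) -> (d -> b)) ~ Bool  [subst: {-} | 3 pending]
  clash: ((b -> d) -> (d -> b)) vs Bool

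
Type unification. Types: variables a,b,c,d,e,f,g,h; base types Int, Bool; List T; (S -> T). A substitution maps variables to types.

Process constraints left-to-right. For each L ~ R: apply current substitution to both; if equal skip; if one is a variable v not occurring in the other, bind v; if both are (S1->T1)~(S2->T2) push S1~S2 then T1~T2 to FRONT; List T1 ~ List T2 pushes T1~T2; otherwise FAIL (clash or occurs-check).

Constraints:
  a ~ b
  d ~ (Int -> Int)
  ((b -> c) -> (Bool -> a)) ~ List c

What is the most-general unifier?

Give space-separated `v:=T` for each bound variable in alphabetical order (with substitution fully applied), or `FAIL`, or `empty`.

Answer: FAIL

Derivation:
step 1: unify a ~ b  [subst: {-} | 2 pending]
  bind a := b
step 2: unify d ~ (Int -> Int)  [subst: {a:=b} | 1 pending]
  bind d := (Int -> Int)
step 3: unify ((b -> c) -> (Bool -> b)) ~ List c  [subst: {a:=b, d:=(Int -> Int)} | 0 pending]
  clash: ((b -> c) -> (Bool -> b)) vs List c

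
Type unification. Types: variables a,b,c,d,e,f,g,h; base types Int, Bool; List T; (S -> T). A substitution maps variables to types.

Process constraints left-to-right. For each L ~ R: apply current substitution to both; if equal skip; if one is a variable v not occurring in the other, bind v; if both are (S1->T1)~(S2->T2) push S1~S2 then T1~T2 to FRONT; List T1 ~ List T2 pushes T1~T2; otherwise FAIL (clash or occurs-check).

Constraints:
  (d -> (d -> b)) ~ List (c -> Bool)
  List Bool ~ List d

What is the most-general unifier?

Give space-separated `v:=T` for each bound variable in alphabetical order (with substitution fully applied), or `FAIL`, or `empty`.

step 1: unify (d -> (d -> b)) ~ List (c -> Bool)  [subst: {-} | 1 pending]
  clash: (d -> (d -> b)) vs List (c -> Bool)

Answer: FAIL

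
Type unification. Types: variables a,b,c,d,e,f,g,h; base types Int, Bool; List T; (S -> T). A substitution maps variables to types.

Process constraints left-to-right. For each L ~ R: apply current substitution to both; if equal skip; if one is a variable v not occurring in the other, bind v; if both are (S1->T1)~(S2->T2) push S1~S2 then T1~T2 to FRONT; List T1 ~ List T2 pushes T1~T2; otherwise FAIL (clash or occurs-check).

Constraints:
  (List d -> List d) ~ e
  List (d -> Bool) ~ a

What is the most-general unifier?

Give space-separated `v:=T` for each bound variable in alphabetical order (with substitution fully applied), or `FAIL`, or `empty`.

step 1: unify (List d -> List d) ~ e  [subst: {-} | 1 pending]
  bind e := (List d -> List d)
step 2: unify List (d -> Bool) ~ a  [subst: {e:=(List d -> List d)} | 0 pending]
  bind a := List (d -> Bool)

Answer: a:=List (d -> Bool) e:=(List d -> List d)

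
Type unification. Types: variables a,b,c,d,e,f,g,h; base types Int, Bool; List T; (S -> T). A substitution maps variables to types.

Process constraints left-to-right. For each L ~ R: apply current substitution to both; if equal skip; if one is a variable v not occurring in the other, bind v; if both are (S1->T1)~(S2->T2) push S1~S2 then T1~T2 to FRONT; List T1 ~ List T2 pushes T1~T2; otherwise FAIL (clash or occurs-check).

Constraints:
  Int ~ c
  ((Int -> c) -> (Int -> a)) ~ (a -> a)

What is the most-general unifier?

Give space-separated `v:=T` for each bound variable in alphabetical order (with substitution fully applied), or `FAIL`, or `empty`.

Answer: FAIL

Derivation:
step 1: unify Int ~ c  [subst: {-} | 1 pending]
  bind c := Int
step 2: unify ((Int -> Int) -> (Int -> a)) ~ (a -> a)  [subst: {c:=Int} | 0 pending]
  -> decompose arrow: push (Int -> Int)~a, (Int -> a)~a
step 3: unify (Int -> Int) ~ a  [subst: {c:=Int} | 1 pending]
  bind a := (Int -> Int)
step 4: unify (Int -> (Int -> Int)) ~ (Int -> Int)  [subst: {c:=Int, a:=(Int -> Int)} | 0 pending]
  -> decompose arrow: push Int~Int, (Int -> Int)~Int
step 5: unify Int ~ Int  [subst: {c:=Int, a:=(Int -> Int)} | 1 pending]
  -> identical, skip
step 6: unify (Int -> Int) ~ Int  [subst: {c:=Int, a:=(Int -> Int)} | 0 pending]
  clash: (Int -> Int) vs Int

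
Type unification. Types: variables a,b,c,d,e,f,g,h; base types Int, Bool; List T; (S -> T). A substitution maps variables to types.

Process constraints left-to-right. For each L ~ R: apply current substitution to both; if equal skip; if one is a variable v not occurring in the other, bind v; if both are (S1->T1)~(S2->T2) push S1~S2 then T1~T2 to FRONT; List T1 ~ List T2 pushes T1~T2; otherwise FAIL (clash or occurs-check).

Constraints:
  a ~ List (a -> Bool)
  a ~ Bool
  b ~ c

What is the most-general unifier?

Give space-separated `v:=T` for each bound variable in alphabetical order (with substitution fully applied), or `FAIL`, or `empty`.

Answer: FAIL

Derivation:
step 1: unify a ~ List (a -> Bool)  [subst: {-} | 2 pending]
  occurs-check fail: a in List (a -> Bool)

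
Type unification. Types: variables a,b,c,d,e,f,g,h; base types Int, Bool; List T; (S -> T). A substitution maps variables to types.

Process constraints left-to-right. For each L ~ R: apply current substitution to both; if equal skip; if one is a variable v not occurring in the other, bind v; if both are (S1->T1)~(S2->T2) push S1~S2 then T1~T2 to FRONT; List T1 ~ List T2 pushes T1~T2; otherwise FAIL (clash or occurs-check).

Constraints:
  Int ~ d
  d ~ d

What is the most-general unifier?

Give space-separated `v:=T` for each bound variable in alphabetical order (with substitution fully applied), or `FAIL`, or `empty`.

Answer: d:=Int

Derivation:
step 1: unify Int ~ d  [subst: {-} | 1 pending]
  bind d := Int
step 2: unify Int ~ Int  [subst: {d:=Int} | 0 pending]
  -> identical, skip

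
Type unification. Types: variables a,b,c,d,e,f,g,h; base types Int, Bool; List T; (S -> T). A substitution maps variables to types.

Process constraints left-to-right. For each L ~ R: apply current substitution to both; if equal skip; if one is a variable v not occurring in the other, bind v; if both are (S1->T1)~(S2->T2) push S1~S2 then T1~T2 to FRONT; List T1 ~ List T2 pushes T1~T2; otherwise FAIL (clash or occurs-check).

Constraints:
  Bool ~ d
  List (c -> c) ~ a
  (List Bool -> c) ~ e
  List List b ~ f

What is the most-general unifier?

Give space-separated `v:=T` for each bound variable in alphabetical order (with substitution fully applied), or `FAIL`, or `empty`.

step 1: unify Bool ~ d  [subst: {-} | 3 pending]
  bind d := Bool
step 2: unify List (c -> c) ~ a  [subst: {d:=Bool} | 2 pending]
  bind a := List (c -> c)
step 3: unify (List Bool -> c) ~ e  [subst: {d:=Bool, a:=List (c -> c)} | 1 pending]
  bind e := (List Bool -> c)
step 4: unify List List b ~ f  [subst: {d:=Bool, a:=List (c -> c), e:=(List Bool -> c)} | 0 pending]
  bind f := List List b

Answer: a:=List (c -> c) d:=Bool e:=(List Bool -> c) f:=List List b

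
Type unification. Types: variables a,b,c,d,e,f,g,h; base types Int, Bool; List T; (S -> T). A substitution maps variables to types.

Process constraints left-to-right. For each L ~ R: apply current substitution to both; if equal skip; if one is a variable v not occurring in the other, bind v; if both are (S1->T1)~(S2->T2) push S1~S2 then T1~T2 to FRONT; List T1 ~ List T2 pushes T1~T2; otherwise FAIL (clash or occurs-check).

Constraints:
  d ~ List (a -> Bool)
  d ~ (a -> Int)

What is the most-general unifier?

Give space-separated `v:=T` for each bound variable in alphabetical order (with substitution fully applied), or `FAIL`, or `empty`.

Answer: FAIL

Derivation:
step 1: unify d ~ List (a -> Bool)  [subst: {-} | 1 pending]
  bind d := List (a -> Bool)
step 2: unify List (a -> Bool) ~ (a -> Int)  [subst: {d:=List (a -> Bool)} | 0 pending]
  clash: List (a -> Bool) vs (a -> Int)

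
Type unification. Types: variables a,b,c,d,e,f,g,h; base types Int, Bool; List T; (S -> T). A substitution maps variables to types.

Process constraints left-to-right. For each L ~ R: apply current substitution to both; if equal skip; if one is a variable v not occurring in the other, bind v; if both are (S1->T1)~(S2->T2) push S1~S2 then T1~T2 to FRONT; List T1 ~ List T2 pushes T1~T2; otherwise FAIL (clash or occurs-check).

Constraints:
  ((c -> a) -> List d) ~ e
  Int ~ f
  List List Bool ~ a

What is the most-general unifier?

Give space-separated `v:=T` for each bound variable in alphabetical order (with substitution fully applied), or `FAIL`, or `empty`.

Answer: a:=List List Bool e:=((c -> List List Bool) -> List d) f:=Int

Derivation:
step 1: unify ((c -> a) -> List d) ~ e  [subst: {-} | 2 pending]
  bind e := ((c -> a) -> List d)
step 2: unify Int ~ f  [subst: {e:=((c -> a) -> List d)} | 1 pending]
  bind f := Int
step 3: unify List List Bool ~ a  [subst: {e:=((c -> a) -> List d), f:=Int} | 0 pending]
  bind a := List List Bool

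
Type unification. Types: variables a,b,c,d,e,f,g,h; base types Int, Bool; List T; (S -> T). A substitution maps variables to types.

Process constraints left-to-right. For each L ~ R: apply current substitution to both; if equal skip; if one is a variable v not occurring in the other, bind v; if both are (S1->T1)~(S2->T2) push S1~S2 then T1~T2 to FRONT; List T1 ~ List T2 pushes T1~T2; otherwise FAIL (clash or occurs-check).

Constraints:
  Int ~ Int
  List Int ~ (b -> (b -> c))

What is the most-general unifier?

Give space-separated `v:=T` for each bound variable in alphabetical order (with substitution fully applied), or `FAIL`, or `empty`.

step 1: unify Int ~ Int  [subst: {-} | 1 pending]
  -> identical, skip
step 2: unify List Int ~ (b -> (b -> c))  [subst: {-} | 0 pending]
  clash: List Int vs (b -> (b -> c))

Answer: FAIL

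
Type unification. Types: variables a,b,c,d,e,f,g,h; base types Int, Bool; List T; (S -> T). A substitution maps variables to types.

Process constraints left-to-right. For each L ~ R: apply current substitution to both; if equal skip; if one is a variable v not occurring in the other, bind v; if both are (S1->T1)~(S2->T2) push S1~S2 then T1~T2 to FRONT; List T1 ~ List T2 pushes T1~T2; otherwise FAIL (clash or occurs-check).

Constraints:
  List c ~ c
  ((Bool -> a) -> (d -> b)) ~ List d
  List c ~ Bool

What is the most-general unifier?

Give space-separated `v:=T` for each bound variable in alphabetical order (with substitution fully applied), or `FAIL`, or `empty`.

step 1: unify List c ~ c  [subst: {-} | 2 pending]
  occurs-check fail

Answer: FAIL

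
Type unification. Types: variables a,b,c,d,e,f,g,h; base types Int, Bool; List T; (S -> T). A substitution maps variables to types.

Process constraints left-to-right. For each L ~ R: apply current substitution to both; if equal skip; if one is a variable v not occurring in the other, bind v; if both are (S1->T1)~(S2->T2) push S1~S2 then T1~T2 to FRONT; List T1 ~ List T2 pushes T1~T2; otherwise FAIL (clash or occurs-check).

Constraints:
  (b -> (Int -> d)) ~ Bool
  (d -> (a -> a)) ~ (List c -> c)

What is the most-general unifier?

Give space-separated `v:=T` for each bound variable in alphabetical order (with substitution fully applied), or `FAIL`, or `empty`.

step 1: unify (b -> (Int -> d)) ~ Bool  [subst: {-} | 1 pending]
  clash: (b -> (Int -> d)) vs Bool

Answer: FAIL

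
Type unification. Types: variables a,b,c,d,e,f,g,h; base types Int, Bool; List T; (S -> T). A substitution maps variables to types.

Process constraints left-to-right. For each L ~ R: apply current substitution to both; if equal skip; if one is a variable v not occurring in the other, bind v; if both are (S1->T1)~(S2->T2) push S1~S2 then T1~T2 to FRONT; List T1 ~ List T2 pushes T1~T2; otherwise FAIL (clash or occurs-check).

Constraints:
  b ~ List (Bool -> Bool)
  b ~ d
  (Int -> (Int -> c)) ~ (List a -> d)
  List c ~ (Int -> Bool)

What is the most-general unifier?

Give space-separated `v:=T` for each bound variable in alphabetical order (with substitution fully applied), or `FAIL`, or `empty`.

Answer: FAIL

Derivation:
step 1: unify b ~ List (Bool -> Bool)  [subst: {-} | 3 pending]
  bind b := List (Bool -> Bool)
step 2: unify List (Bool -> Bool) ~ d  [subst: {b:=List (Bool -> Bool)} | 2 pending]
  bind d := List (Bool -> Bool)
step 3: unify (Int -> (Int -> c)) ~ (List a -> List (Bool -> Bool))  [subst: {b:=List (Bool -> Bool), d:=List (Bool -> Bool)} | 1 pending]
  -> decompose arrow: push Int~List a, (Int -> c)~List (Bool -> Bool)
step 4: unify Int ~ List a  [subst: {b:=List (Bool -> Bool), d:=List (Bool -> Bool)} | 2 pending]
  clash: Int vs List a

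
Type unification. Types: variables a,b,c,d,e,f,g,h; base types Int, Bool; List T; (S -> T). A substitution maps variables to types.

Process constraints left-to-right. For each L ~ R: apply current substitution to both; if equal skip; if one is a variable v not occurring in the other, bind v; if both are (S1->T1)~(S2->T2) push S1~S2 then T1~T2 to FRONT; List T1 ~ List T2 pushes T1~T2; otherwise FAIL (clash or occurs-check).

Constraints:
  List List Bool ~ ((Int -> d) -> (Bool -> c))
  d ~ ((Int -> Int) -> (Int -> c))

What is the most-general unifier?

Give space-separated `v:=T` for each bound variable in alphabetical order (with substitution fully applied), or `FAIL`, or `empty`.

Answer: FAIL

Derivation:
step 1: unify List List Bool ~ ((Int -> d) -> (Bool -> c))  [subst: {-} | 1 pending]
  clash: List List Bool vs ((Int -> d) -> (Bool -> c))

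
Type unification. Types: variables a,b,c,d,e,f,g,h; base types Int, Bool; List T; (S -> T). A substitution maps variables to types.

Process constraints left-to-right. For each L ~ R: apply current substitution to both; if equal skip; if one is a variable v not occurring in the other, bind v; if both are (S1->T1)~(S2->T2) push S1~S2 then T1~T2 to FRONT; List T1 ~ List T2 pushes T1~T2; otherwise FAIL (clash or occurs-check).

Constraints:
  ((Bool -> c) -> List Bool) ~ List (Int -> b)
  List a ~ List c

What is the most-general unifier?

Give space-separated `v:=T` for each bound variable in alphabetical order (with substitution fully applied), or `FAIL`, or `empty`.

step 1: unify ((Bool -> c) -> List Bool) ~ List (Int -> b)  [subst: {-} | 1 pending]
  clash: ((Bool -> c) -> List Bool) vs List (Int -> b)

Answer: FAIL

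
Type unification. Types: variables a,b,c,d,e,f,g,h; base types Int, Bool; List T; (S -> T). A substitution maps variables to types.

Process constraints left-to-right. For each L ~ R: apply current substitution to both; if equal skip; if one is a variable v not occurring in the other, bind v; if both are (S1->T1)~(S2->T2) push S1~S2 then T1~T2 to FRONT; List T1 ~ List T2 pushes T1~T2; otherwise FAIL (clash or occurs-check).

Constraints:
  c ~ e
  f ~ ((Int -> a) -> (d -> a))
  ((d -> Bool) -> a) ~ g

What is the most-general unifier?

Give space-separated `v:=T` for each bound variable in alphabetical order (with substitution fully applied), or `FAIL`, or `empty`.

Answer: c:=e f:=((Int -> a) -> (d -> a)) g:=((d -> Bool) -> a)

Derivation:
step 1: unify c ~ e  [subst: {-} | 2 pending]
  bind c := e
step 2: unify f ~ ((Int -> a) -> (d -> a))  [subst: {c:=e} | 1 pending]
  bind f := ((Int -> a) -> (d -> a))
step 3: unify ((d -> Bool) -> a) ~ g  [subst: {c:=e, f:=((Int -> a) -> (d -> a))} | 0 pending]
  bind g := ((d -> Bool) -> a)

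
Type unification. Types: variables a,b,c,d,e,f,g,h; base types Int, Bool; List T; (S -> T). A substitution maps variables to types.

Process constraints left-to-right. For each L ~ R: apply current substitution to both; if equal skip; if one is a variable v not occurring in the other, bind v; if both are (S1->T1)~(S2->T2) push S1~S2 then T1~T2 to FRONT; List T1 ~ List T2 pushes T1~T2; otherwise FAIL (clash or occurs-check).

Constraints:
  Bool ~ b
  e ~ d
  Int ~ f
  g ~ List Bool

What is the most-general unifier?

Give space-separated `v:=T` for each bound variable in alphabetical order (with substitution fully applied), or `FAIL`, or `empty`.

step 1: unify Bool ~ b  [subst: {-} | 3 pending]
  bind b := Bool
step 2: unify e ~ d  [subst: {b:=Bool} | 2 pending]
  bind e := d
step 3: unify Int ~ f  [subst: {b:=Bool, e:=d} | 1 pending]
  bind f := Int
step 4: unify g ~ List Bool  [subst: {b:=Bool, e:=d, f:=Int} | 0 pending]
  bind g := List Bool

Answer: b:=Bool e:=d f:=Int g:=List Bool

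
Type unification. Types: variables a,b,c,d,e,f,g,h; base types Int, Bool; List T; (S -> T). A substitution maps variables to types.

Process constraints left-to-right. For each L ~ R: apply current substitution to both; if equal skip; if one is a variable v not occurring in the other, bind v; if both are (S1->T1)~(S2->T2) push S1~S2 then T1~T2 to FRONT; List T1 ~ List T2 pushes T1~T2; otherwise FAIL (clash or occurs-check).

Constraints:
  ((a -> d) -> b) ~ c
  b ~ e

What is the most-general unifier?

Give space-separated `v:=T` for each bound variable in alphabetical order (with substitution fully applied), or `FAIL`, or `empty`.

step 1: unify ((a -> d) -> b) ~ c  [subst: {-} | 1 pending]
  bind c := ((a -> d) -> b)
step 2: unify b ~ e  [subst: {c:=((a -> d) -> b)} | 0 pending]
  bind b := e

Answer: b:=e c:=((a -> d) -> e)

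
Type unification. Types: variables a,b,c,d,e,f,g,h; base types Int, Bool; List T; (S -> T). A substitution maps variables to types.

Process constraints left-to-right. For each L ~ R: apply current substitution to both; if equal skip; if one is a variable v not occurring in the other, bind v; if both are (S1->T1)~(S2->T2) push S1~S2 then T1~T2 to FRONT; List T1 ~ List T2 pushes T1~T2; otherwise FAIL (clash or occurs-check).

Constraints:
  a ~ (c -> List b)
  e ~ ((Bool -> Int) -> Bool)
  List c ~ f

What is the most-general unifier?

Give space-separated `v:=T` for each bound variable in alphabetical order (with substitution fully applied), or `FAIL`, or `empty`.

Answer: a:=(c -> List b) e:=((Bool -> Int) -> Bool) f:=List c

Derivation:
step 1: unify a ~ (c -> List b)  [subst: {-} | 2 pending]
  bind a := (c -> List b)
step 2: unify e ~ ((Bool -> Int) -> Bool)  [subst: {a:=(c -> List b)} | 1 pending]
  bind e := ((Bool -> Int) -> Bool)
step 3: unify List c ~ f  [subst: {a:=(c -> List b), e:=((Bool -> Int) -> Bool)} | 0 pending]
  bind f := List c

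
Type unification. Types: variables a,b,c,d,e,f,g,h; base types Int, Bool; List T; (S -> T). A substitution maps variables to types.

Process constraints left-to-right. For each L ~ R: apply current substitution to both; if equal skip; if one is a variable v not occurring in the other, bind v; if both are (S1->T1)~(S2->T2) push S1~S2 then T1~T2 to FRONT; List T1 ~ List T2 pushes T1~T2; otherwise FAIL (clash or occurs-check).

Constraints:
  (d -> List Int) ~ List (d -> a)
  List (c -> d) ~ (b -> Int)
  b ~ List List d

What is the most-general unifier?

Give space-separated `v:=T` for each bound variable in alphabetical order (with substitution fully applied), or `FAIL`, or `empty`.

Answer: FAIL

Derivation:
step 1: unify (d -> List Int) ~ List (d -> a)  [subst: {-} | 2 pending]
  clash: (d -> List Int) vs List (d -> a)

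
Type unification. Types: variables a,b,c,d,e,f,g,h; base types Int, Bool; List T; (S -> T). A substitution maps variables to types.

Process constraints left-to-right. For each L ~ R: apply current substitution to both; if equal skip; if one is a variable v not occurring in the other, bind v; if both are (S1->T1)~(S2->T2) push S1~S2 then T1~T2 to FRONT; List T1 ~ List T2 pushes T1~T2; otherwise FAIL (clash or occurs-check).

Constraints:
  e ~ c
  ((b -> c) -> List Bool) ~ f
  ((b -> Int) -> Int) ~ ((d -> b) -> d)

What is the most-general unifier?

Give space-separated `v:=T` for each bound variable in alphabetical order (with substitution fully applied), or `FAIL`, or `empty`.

Answer: b:=Int d:=Int e:=c f:=((Int -> c) -> List Bool)

Derivation:
step 1: unify e ~ c  [subst: {-} | 2 pending]
  bind e := c
step 2: unify ((b -> c) -> List Bool) ~ f  [subst: {e:=c} | 1 pending]
  bind f := ((b -> c) -> List Bool)
step 3: unify ((b -> Int) -> Int) ~ ((d -> b) -> d)  [subst: {e:=c, f:=((b -> c) -> List Bool)} | 0 pending]
  -> decompose arrow: push (b -> Int)~(d -> b), Int~d
step 4: unify (b -> Int) ~ (d -> b)  [subst: {e:=c, f:=((b -> c) -> List Bool)} | 1 pending]
  -> decompose arrow: push b~d, Int~b
step 5: unify b ~ d  [subst: {e:=c, f:=((b -> c) -> List Bool)} | 2 pending]
  bind b := d
step 6: unify Int ~ d  [subst: {e:=c, f:=((b -> c) -> List Bool), b:=d} | 1 pending]
  bind d := Int
step 7: unify Int ~ Int  [subst: {e:=c, f:=((b -> c) -> List Bool), b:=d, d:=Int} | 0 pending]
  -> identical, skip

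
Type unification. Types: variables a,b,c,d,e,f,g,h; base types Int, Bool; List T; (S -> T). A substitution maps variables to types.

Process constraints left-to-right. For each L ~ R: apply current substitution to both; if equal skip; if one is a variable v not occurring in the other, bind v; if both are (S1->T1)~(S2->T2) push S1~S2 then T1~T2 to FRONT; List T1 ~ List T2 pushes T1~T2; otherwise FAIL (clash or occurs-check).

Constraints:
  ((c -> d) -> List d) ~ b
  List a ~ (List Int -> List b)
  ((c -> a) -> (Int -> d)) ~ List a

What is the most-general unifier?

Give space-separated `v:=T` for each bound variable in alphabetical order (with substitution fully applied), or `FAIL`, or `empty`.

step 1: unify ((c -> d) -> List d) ~ b  [subst: {-} | 2 pending]
  bind b := ((c -> d) -> List d)
step 2: unify List a ~ (List Int -> List ((c -> d) -> List d))  [subst: {b:=((c -> d) -> List d)} | 1 pending]
  clash: List a vs (List Int -> List ((c -> d) -> List d))

Answer: FAIL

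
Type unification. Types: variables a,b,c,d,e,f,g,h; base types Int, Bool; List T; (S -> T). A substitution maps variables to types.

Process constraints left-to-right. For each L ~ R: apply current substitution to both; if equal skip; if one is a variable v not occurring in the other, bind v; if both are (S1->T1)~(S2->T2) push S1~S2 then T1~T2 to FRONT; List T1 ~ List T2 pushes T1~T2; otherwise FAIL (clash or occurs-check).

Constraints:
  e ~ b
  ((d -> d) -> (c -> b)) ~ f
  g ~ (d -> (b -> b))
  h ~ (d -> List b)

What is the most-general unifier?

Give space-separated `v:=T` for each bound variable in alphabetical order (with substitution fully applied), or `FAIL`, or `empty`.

step 1: unify e ~ b  [subst: {-} | 3 pending]
  bind e := b
step 2: unify ((d -> d) -> (c -> b)) ~ f  [subst: {e:=b} | 2 pending]
  bind f := ((d -> d) -> (c -> b))
step 3: unify g ~ (d -> (b -> b))  [subst: {e:=b, f:=((d -> d) -> (c -> b))} | 1 pending]
  bind g := (d -> (b -> b))
step 4: unify h ~ (d -> List b)  [subst: {e:=b, f:=((d -> d) -> (c -> b)), g:=(d -> (b -> b))} | 0 pending]
  bind h := (d -> List b)

Answer: e:=b f:=((d -> d) -> (c -> b)) g:=(d -> (b -> b)) h:=(d -> List b)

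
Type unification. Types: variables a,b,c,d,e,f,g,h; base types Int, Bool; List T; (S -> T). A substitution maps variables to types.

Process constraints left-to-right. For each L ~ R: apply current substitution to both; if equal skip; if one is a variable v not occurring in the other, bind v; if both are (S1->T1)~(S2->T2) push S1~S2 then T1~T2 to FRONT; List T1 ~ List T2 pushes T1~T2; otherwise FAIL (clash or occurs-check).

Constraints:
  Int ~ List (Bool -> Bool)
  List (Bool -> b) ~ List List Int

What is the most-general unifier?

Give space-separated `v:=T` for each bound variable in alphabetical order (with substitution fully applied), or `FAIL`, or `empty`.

step 1: unify Int ~ List (Bool -> Bool)  [subst: {-} | 1 pending]
  clash: Int vs List (Bool -> Bool)

Answer: FAIL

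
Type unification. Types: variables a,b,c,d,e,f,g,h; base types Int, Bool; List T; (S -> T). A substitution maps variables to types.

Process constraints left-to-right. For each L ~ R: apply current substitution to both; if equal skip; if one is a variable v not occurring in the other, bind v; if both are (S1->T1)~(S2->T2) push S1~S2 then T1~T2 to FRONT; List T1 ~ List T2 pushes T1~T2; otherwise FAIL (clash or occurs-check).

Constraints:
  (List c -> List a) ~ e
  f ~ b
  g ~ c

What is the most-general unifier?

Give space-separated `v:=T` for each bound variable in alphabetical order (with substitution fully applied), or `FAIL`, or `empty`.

Answer: e:=(List c -> List a) f:=b g:=c

Derivation:
step 1: unify (List c -> List a) ~ e  [subst: {-} | 2 pending]
  bind e := (List c -> List a)
step 2: unify f ~ b  [subst: {e:=(List c -> List a)} | 1 pending]
  bind f := b
step 3: unify g ~ c  [subst: {e:=(List c -> List a), f:=b} | 0 pending]
  bind g := c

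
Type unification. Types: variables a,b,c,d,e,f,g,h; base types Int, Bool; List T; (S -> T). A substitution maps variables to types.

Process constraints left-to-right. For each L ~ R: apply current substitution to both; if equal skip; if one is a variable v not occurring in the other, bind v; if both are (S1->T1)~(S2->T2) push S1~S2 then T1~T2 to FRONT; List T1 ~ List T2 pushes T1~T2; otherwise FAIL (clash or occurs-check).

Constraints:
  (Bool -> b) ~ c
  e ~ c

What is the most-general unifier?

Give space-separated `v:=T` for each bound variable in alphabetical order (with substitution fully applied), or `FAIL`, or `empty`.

step 1: unify (Bool -> b) ~ c  [subst: {-} | 1 pending]
  bind c := (Bool -> b)
step 2: unify e ~ (Bool -> b)  [subst: {c:=(Bool -> b)} | 0 pending]
  bind e := (Bool -> b)

Answer: c:=(Bool -> b) e:=(Bool -> b)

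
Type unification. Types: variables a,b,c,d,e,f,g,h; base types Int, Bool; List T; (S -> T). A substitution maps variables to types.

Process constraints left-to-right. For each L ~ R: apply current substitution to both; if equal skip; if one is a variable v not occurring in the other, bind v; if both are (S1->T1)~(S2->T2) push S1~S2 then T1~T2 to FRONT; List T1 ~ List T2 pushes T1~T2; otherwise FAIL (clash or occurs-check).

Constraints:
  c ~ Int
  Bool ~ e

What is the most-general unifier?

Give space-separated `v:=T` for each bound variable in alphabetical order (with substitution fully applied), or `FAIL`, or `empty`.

Answer: c:=Int e:=Bool

Derivation:
step 1: unify c ~ Int  [subst: {-} | 1 pending]
  bind c := Int
step 2: unify Bool ~ e  [subst: {c:=Int} | 0 pending]
  bind e := Bool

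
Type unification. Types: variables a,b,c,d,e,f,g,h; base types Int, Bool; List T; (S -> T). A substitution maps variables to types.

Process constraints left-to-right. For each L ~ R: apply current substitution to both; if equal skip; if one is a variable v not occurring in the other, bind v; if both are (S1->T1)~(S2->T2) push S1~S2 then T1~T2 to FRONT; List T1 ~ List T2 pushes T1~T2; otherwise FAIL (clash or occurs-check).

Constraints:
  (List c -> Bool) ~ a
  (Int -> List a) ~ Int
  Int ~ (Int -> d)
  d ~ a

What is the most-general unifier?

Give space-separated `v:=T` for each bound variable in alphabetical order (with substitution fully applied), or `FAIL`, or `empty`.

Answer: FAIL

Derivation:
step 1: unify (List c -> Bool) ~ a  [subst: {-} | 3 pending]
  bind a := (List c -> Bool)
step 2: unify (Int -> List (List c -> Bool)) ~ Int  [subst: {a:=(List c -> Bool)} | 2 pending]
  clash: (Int -> List (List c -> Bool)) vs Int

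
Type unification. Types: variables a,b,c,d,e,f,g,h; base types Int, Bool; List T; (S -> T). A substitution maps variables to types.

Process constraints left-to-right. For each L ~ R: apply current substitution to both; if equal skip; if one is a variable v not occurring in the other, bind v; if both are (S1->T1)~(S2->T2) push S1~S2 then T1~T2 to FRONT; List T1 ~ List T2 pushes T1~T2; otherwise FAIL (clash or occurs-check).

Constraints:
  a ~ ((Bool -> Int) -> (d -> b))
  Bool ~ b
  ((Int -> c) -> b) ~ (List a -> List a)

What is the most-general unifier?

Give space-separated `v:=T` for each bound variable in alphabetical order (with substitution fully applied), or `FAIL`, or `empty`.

step 1: unify a ~ ((Bool -> Int) -> (d -> b))  [subst: {-} | 2 pending]
  bind a := ((Bool -> Int) -> (d -> b))
step 2: unify Bool ~ b  [subst: {a:=((Bool -> Int) -> (d -> b))} | 1 pending]
  bind b := Bool
step 3: unify ((Int -> c) -> Bool) ~ (List ((Bool -> Int) -> (d -> Bool)) -> List ((Bool -> Int) -> (d -> Bool)))  [subst: {a:=((Bool -> Int) -> (d -> b)), b:=Bool} | 0 pending]
  -> decompose arrow: push (Int -> c)~List ((Bool -> Int) -> (d -> Bool)), Bool~List ((Bool -> Int) -> (d -> Bool))
step 4: unify (Int -> c) ~ List ((Bool -> Int) -> (d -> Bool))  [subst: {a:=((Bool -> Int) -> (d -> b)), b:=Bool} | 1 pending]
  clash: (Int -> c) vs List ((Bool -> Int) -> (d -> Bool))

Answer: FAIL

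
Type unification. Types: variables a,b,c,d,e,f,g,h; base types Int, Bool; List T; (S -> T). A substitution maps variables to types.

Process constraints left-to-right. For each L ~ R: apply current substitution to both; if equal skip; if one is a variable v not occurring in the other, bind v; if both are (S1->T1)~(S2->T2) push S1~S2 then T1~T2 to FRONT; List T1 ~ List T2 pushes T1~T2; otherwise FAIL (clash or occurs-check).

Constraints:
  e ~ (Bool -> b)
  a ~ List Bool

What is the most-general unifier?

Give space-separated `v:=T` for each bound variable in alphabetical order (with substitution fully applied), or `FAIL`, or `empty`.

Answer: a:=List Bool e:=(Bool -> b)

Derivation:
step 1: unify e ~ (Bool -> b)  [subst: {-} | 1 pending]
  bind e := (Bool -> b)
step 2: unify a ~ List Bool  [subst: {e:=(Bool -> b)} | 0 pending]
  bind a := List Bool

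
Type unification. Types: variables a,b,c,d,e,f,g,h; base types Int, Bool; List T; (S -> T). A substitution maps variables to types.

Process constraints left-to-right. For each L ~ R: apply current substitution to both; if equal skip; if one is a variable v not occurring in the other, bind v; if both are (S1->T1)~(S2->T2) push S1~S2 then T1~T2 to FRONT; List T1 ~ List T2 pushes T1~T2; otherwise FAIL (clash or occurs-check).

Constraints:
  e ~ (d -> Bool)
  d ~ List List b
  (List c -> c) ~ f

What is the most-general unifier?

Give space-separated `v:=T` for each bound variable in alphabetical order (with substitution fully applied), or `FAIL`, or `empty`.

step 1: unify e ~ (d -> Bool)  [subst: {-} | 2 pending]
  bind e := (d -> Bool)
step 2: unify d ~ List List b  [subst: {e:=(d -> Bool)} | 1 pending]
  bind d := List List b
step 3: unify (List c -> c) ~ f  [subst: {e:=(d -> Bool), d:=List List b} | 0 pending]
  bind f := (List c -> c)

Answer: d:=List List b e:=(List List b -> Bool) f:=(List c -> c)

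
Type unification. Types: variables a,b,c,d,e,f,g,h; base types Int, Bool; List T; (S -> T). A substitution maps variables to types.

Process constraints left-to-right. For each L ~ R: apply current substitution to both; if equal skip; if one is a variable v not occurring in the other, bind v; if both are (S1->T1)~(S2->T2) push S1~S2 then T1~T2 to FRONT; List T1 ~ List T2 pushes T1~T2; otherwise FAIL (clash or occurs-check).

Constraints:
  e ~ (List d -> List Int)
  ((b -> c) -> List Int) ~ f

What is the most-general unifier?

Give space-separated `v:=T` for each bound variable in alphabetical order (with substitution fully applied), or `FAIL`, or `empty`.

Answer: e:=(List d -> List Int) f:=((b -> c) -> List Int)

Derivation:
step 1: unify e ~ (List d -> List Int)  [subst: {-} | 1 pending]
  bind e := (List d -> List Int)
step 2: unify ((b -> c) -> List Int) ~ f  [subst: {e:=(List d -> List Int)} | 0 pending]
  bind f := ((b -> c) -> List Int)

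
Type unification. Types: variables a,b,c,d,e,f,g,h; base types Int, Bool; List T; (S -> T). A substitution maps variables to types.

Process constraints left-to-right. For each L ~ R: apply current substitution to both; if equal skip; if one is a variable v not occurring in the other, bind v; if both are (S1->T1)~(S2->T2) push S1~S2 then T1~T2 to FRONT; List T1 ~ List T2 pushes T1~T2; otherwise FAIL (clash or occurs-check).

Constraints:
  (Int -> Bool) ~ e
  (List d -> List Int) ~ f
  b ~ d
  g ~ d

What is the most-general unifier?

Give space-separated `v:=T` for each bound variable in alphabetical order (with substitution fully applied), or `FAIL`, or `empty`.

step 1: unify (Int -> Bool) ~ e  [subst: {-} | 3 pending]
  bind e := (Int -> Bool)
step 2: unify (List d -> List Int) ~ f  [subst: {e:=(Int -> Bool)} | 2 pending]
  bind f := (List d -> List Int)
step 3: unify b ~ d  [subst: {e:=(Int -> Bool), f:=(List d -> List Int)} | 1 pending]
  bind b := d
step 4: unify g ~ d  [subst: {e:=(Int -> Bool), f:=(List d -> List Int), b:=d} | 0 pending]
  bind g := d

Answer: b:=d e:=(Int -> Bool) f:=(List d -> List Int) g:=d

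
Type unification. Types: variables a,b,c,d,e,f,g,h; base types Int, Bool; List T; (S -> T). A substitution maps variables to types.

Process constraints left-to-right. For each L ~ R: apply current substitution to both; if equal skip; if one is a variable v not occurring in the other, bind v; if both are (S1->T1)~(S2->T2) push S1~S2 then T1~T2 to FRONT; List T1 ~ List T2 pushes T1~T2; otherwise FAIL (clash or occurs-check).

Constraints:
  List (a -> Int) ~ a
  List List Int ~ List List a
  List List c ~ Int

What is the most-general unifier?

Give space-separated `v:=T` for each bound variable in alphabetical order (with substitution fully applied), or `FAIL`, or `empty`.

Answer: FAIL

Derivation:
step 1: unify List (a -> Int) ~ a  [subst: {-} | 2 pending]
  occurs-check fail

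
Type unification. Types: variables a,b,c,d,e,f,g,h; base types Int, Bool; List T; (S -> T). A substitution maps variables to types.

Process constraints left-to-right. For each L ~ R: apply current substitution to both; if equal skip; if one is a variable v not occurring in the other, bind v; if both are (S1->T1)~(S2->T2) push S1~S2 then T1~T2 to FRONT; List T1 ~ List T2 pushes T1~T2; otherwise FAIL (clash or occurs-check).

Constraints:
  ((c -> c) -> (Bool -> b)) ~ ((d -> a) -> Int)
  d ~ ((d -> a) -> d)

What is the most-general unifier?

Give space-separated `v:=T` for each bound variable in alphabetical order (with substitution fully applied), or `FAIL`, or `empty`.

Answer: FAIL

Derivation:
step 1: unify ((c -> c) -> (Bool -> b)) ~ ((d -> a) -> Int)  [subst: {-} | 1 pending]
  -> decompose arrow: push (c -> c)~(d -> a), (Bool -> b)~Int
step 2: unify (c -> c) ~ (d -> a)  [subst: {-} | 2 pending]
  -> decompose arrow: push c~d, c~a
step 3: unify c ~ d  [subst: {-} | 3 pending]
  bind c := d
step 4: unify d ~ a  [subst: {c:=d} | 2 pending]
  bind d := a
step 5: unify (Bool -> b) ~ Int  [subst: {c:=d, d:=a} | 1 pending]
  clash: (Bool -> b) vs Int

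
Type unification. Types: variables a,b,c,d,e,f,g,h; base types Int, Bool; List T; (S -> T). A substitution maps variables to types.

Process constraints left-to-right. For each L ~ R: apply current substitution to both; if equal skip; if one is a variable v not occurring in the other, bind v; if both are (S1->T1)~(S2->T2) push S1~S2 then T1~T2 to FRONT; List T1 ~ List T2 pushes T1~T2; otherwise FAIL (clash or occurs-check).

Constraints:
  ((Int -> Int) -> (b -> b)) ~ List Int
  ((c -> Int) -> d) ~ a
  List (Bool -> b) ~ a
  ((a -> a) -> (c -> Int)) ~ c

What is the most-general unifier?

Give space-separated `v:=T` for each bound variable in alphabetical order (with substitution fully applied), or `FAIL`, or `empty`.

Answer: FAIL

Derivation:
step 1: unify ((Int -> Int) -> (b -> b)) ~ List Int  [subst: {-} | 3 pending]
  clash: ((Int -> Int) -> (b -> b)) vs List Int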